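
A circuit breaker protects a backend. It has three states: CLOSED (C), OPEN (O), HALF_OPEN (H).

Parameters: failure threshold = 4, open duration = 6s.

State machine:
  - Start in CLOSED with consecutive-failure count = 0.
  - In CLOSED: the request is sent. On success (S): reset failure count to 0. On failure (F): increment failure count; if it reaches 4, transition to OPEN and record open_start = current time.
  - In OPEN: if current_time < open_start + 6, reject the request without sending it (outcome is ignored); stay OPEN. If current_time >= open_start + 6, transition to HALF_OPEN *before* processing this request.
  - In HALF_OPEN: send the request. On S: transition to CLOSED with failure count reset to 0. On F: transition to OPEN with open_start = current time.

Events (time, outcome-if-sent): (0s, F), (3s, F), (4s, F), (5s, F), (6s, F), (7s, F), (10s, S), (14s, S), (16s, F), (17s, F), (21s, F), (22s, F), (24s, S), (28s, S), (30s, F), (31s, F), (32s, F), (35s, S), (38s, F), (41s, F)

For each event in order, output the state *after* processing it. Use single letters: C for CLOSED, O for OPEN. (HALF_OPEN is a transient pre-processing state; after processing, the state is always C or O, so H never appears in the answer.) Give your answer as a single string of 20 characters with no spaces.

Answer: CCCOOOOCCCCOOCCCCCCC

Derivation:
State after each event:
  event#1 t=0s outcome=F: state=CLOSED
  event#2 t=3s outcome=F: state=CLOSED
  event#3 t=4s outcome=F: state=CLOSED
  event#4 t=5s outcome=F: state=OPEN
  event#5 t=6s outcome=F: state=OPEN
  event#6 t=7s outcome=F: state=OPEN
  event#7 t=10s outcome=S: state=OPEN
  event#8 t=14s outcome=S: state=CLOSED
  event#9 t=16s outcome=F: state=CLOSED
  event#10 t=17s outcome=F: state=CLOSED
  event#11 t=21s outcome=F: state=CLOSED
  event#12 t=22s outcome=F: state=OPEN
  event#13 t=24s outcome=S: state=OPEN
  event#14 t=28s outcome=S: state=CLOSED
  event#15 t=30s outcome=F: state=CLOSED
  event#16 t=31s outcome=F: state=CLOSED
  event#17 t=32s outcome=F: state=CLOSED
  event#18 t=35s outcome=S: state=CLOSED
  event#19 t=38s outcome=F: state=CLOSED
  event#20 t=41s outcome=F: state=CLOSED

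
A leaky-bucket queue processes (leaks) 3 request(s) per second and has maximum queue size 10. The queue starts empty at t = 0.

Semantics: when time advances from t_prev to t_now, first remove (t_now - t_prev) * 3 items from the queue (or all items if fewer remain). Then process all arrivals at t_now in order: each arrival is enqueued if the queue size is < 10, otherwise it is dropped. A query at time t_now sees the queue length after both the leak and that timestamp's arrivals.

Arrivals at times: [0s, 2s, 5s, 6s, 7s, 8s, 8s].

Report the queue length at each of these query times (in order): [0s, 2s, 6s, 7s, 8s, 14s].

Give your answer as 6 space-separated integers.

Answer: 1 1 1 1 2 0

Derivation:
Queue lengths at query times:
  query t=0s: backlog = 1
  query t=2s: backlog = 1
  query t=6s: backlog = 1
  query t=7s: backlog = 1
  query t=8s: backlog = 2
  query t=14s: backlog = 0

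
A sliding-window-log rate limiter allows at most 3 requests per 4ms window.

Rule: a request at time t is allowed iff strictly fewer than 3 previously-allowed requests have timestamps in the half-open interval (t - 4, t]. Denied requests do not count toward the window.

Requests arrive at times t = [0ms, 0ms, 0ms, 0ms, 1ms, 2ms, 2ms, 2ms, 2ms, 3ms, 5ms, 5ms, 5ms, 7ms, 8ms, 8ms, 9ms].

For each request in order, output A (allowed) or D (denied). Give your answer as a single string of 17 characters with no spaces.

Tracking allowed requests in the window:
  req#1 t=0ms: ALLOW
  req#2 t=0ms: ALLOW
  req#3 t=0ms: ALLOW
  req#4 t=0ms: DENY
  req#5 t=1ms: DENY
  req#6 t=2ms: DENY
  req#7 t=2ms: DENY
  req#8 t=2ms: DENY
  req#9 t=2ms: DENY
  req#10 t=3ms: DENY
  req#11 t=5ms: ALLOW
  req#12 t=5ms: ALLOW
  req#13 t=5ms: ALLOW
  req#14 t=7ms: DENY
  req#15 t=8ms: DENY
  req#16 t=8ms: DENY
  req#17 t=9ms: ALLOW

Answer: AAADDDDDDDAAADDDA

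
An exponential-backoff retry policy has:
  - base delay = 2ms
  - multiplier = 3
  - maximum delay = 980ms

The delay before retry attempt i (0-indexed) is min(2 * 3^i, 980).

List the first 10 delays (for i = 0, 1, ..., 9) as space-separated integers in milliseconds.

Computing each delay:
  i=0: min(2*3^0, 980) = 2
  i=1: min(2*3^1, 980) = 6
  i=2: min(2*3^2, 980) = 18
  i=3: min(2*3^3, 980) = 54
  i=4: min(2*3^4, 980) = 162
  i=5: min(2*3^5, 980) = 486
  i=6: min(2*3^6, 980) = 980
  i=7: min(2*3^7, 980) = 980
  i=8: min(2*3^8, 980) = 980
  i=9: min(2*3^9, 980) = 980

Answer: 2 6 18 54 162 486 980 980 980 980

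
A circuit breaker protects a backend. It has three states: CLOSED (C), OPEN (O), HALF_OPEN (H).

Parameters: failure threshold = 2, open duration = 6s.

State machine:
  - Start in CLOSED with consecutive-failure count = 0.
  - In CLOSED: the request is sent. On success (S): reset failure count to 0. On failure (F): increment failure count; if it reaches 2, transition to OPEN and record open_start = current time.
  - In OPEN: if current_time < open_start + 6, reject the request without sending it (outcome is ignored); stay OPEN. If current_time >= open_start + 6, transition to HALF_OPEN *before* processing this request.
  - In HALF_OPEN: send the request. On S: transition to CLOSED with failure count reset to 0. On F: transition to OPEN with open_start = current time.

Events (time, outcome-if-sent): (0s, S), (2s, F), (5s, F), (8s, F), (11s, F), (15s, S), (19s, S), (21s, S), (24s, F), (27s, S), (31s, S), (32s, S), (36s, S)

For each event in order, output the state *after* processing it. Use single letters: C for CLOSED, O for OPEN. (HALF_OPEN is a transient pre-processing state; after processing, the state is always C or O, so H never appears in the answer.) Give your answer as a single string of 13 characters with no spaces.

Answer: CCOOOOCCCCCCC

Derivation:
State after each event:
  event#1 t=0s outcome=S: state=CLOSED
  event#2 t=2s outcome=F: state=CLOSED
  event#3 t=5s outcome=F: state=OPEN
  event#4 t=8s outcome=F: state=OPEN
  event#5 t=11s outcome=F: state=OPEN
  event#6 t=15s outcome=S: state=OPEN
  event#7 t=19s outcome=S: state=CLOSED
  event#8 t=21s outcome=S: state=CLOSED
  event#9 t=24s outcome=F: state=CLOSED
  event#10 t=27s outcome=S: state=CLOSED
  event#11 t=31s outcome=S: state=CLOSED
  event#12 t=32s outcome=S: state=CLOSED
  event#13 t=36s outcome=S: state=CLOSED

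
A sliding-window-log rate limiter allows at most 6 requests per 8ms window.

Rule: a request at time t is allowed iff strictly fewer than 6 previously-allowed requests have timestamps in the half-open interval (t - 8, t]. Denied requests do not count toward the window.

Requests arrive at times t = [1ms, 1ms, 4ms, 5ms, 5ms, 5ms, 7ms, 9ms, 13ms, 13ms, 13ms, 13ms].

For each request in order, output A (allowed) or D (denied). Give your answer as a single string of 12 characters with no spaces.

Tracking allowed requests in the window:
  req#1 t=1ms: ALLOW
  req#2 t=1ms: ALLOW
  req#3 t=4ms: ALLOW
  req#4 t=5ms: ALLOW
  req#5 t=5ms: ALLOW
  req#6 t=5ms: ALLOW
  req#7 t=7ms: DENY
  req#8 t=9ms: ALLOW
  req#9 t=13ms: ALLOW
  req#10 t=13ms: ALLOW
  req#11 t=13ms: ALLOW
  req#12 t=13ms: ALLOW

Answer: AAAAAADAAAAA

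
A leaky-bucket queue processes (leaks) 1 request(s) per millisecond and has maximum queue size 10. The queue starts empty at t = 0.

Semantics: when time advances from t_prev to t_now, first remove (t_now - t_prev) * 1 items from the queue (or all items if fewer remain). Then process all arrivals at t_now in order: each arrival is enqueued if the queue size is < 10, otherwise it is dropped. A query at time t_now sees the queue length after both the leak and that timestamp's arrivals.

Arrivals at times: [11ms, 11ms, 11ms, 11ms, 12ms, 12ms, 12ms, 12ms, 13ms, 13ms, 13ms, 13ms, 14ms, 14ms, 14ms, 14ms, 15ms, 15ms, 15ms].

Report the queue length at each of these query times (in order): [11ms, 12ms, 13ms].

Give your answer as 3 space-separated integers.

Answer: 4 7 10

Derivation:
Queue lengths at query times:
  query t=11ms: backlog = 4
  query t=12ms: backlog = 7
  query t=13ms: backlog = 10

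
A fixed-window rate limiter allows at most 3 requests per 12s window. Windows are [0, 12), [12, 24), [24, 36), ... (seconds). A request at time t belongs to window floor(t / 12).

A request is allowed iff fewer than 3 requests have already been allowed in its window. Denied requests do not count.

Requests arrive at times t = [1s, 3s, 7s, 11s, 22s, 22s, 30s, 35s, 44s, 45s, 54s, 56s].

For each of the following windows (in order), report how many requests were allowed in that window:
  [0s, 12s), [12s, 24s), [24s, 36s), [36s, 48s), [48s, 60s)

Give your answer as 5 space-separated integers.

Answer: 3 2 2 2 2

Derivation:
Processing requests:
  req#1 t=1s (window 0): ALLOW
  req#2 t=3s (window 0): ALLOW
  req#3 t=7s (window 0): ALLOW
  req#4 t=11s (window 0): DENY
  req#5 t=22s (window 1): ALLOW
  req#6 t=22s (window 1): ALLOW
  req#7 t=30s (window 2): ALLOW
  req#8 t=35s (window 2): ALLOW
  req#9 t=44s (window 3): ALLOW
  req#10 t=45s (window 3): ALLOW
  req#11 t=54s (window 4): ALLOW
  req#12 t=56s (window 4): ALLOW

Allowed counts by window: 3 2 2 2 2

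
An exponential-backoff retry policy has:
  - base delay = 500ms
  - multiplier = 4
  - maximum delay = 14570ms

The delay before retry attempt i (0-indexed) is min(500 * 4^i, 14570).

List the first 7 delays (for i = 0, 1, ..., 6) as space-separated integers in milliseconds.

Answer: 500 2000 8000 14570 14570 14570 14570

Derivation:
Computing each delay:
  i=0: min(500*4^0, 14570) = 500
  i=1: min(500*4^1, 14570) = 2000
  i=2: min(500*4^2, 14570) = 8000
  i=3: min(500*4^3, 14570) = 14570
  i=4: min(500*4^4, 14570) = 14570
  i=5: min(500*4^5, 14570) = 14570
  i=6: min(500*4^6, 14570) = 14570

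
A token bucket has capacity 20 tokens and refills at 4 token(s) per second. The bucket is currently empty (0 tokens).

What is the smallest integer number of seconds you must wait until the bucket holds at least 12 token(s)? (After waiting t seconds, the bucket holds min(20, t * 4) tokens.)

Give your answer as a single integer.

Need t * 4 >= 12, so t >= 12/4.
Smallest integer t = ceil(12/4) = 3.

Answer: 3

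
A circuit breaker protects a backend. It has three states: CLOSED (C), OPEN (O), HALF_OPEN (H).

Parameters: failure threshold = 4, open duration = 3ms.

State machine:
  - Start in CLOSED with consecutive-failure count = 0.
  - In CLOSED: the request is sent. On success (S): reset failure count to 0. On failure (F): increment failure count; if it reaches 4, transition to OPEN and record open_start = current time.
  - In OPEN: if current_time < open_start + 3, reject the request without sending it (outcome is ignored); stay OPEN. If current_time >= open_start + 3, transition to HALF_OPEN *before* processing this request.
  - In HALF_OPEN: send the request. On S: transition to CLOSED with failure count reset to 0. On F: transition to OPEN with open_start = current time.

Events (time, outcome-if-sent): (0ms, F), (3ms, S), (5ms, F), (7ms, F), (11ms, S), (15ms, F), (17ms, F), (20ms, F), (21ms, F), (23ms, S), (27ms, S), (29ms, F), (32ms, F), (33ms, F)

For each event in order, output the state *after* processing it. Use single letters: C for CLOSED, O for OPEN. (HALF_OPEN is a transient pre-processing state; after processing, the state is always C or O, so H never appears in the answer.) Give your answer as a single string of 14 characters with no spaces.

State after each event:
  event#1 t=0ms outcome=F: state=CLOSED
  event#2 t=3ms outcome=S: state=CLOSED
  event#3 t=5ms outcome=F: state=CLOSED
  event#4 t=7ms outcome=F: state=CLOSED
  event#5 t=11ms outcome=S: state=CLOSED
  event#6 t=15ms outcome=F: state=CLOSED
  event#7 t=17ms outcome=F: state=CLOSED
  event#8 t=20ms outcome=F: state=CLOSED
  event#9 t=21ms outcome=F: state=OPEN
  event#10 t=23ms outcome=S: state=OPEN
  event#11 t=27ms outcome=S: state=CLOSED
  event#12 t=29ms outcome=F: state=CLOSED
  event#13 t=32ms outcome=F: state=CLOSED
  event#14 t=33ms outcome=F: state=CLOSED

Answer: CCCCCCCCOOCCCC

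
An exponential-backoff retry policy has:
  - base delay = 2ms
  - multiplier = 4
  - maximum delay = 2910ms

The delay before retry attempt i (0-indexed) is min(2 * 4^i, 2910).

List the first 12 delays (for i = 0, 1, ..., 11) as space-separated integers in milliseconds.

Answer: 2 8 32 128 512 2048 2910 2910 2910 2910 2910 2910

Derivation:
Computing each delay:
  i=0: min(2*4^0, 2910) = 2
  i=1: min(2*4^1, 2910) = 8
  i=2: min(2*4^2, 2910) = 32
  i=3: min(2*4^3, 2910) = 128
  i=4: min(2*4^4, 2910) = 512
  i=5: min(2*4^5, 2910) = 2048
  i=6: min(2*4^6, 2910) = 2910
  i=7: min(2*4^7, 2910) = 2910
  i=8: min(2*4^8, 2910) = 2910
  i=9: min(2*4^9, 2910) = 2910
  i=10: min(2*4^10, 2910) = 2910
  i=11: min(2*4^11, 2910) = 2910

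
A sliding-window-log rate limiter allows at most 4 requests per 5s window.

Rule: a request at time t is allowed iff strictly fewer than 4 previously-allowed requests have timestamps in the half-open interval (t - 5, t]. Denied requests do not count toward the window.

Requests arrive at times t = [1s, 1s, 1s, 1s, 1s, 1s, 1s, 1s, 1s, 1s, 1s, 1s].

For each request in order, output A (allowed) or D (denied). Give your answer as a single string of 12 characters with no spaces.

Answer: AAAADDDDDDDD

Derivation:
Tracking allowed requests in the window:
  req#1 t=1s: ALLOW
  req#2 t=1s: ALLOW
  req#3 t=1s: ALLOW
  req#4 t=1s: ALLOW
  req#5 t=1s: DENY
  req#6 t=1s: DENY
  req#7 t=1s: DENY
  req#8 t=1s: DENY
  req#9 t=1s: DENY
  req#10 t=1s: DENY
  req#11 t=1s: DENY
  req#12 t=1s: DENY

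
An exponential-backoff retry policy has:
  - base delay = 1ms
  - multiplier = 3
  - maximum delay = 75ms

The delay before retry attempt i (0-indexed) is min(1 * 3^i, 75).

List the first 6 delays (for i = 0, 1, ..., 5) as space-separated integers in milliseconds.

Answer: 1 3 9 27 75 75

Derivation:
Computing each delay:
  i=0: min(1*3^0, 75) = 1
  i=1: min(1*3^1, 75) = 3
  i=2: min(1*3^2, 75) = 9
  i=3: min(1*3^3, 75) = 27
  i=4: min(1*3^4, 75) = 75
  i=5: min(1*3^5, 75) = 75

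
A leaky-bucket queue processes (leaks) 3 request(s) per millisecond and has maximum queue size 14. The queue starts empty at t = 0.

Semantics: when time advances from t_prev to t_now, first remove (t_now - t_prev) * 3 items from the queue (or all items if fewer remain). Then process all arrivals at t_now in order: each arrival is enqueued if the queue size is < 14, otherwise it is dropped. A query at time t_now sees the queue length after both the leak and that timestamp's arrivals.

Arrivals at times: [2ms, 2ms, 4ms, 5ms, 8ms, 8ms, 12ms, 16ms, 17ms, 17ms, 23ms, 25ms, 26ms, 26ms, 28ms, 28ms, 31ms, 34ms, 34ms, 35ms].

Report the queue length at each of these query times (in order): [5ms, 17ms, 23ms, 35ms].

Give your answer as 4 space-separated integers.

Queue lengths at query times:
  query t=5ms: backlog = 1
  query t=17ms: backlog = 2
  query t=23ms: backlog = 1
  query t=35ms: backlog = 1

Answer: 1 2 1 1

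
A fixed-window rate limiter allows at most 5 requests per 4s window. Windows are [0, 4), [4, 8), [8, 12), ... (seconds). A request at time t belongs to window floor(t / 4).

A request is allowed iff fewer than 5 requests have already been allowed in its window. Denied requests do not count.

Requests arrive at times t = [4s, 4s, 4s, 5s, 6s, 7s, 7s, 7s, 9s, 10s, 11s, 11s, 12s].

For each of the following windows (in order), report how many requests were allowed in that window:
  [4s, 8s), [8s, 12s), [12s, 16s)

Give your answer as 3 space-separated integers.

Processing requests:
  req#1 t=4s (window 1): ALLOW
  req#2 t=4s (window 1): ALLOW
  req#3 t=4s (window 1): ALLOW
  req#4 t=5s (window 1): ALLOW
  req#5 t=6s (window 1): ALLOW
  req#6 t=7s (window 1): DENY
  req#7 t=7s (window 1): DENY
  req#8 t=7s (window 1): DENY
  req#9 t=9s (window 2): ALLOW
  req#10 t=10s (window 2): ALLOW
  req#11 t=11s (window 2): ALLOW
  req#12 t=11s (window 2): ALLOW
  req#13 t=12s (window 3): ALLOW

Allowed counts by window: 5 4 1

Answer: 5 4 1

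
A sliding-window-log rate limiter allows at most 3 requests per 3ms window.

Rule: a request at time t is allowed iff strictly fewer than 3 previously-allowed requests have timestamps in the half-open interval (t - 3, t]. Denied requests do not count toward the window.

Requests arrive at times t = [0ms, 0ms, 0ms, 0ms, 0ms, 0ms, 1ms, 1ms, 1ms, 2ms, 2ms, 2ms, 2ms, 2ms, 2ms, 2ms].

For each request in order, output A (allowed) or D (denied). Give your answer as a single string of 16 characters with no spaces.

Answer: AAADDDDDDDDDDDDD

Derivation:
Tracking allowed requests in the window:
  req#1 t=0ms: ALLOW
  req#2 t=0ms: ALLOW
  req#3 t=0ms: ALLOW
  req#4 t=0ms: DENY
  req#5 t=0ms: DENY
  req#6 t=0ms: DENY
  req#7 t=1ms: DENY
  req#8 t=1ms: DENY
  req#9 t=1ms: DENY
  req#10 t=2ms: DENY
  req#11 t=2ms: DENY
  req#12 t=2ms: DENY
  req#13 t=2ms: DENY
  req#14 t=2ms: DENY
  req#15 t=2ms: DENY
  req#16 t=2ms: DENY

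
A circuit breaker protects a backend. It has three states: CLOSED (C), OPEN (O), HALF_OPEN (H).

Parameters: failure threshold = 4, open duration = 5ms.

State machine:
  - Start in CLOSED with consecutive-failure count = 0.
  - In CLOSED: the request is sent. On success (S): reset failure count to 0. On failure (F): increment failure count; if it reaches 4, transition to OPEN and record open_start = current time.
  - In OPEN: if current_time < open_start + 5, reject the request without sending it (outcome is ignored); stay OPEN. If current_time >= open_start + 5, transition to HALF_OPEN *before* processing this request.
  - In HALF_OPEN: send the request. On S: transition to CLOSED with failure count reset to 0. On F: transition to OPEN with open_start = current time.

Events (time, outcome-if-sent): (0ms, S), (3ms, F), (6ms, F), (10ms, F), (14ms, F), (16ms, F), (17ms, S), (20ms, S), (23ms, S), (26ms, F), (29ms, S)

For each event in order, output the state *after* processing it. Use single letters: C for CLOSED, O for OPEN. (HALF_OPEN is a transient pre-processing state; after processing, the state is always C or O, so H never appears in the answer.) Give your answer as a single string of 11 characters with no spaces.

Answer: CCCCOOOCCCC

Derivation:
State after each event:
  event#1 t=0ms outcome=S: state=CLOSED
  event#2 t=3ms outcome=F: state=CLOSED
  event#3 t=6ms outcome=F: state=CLOSED
  event#4 t=10ms outcome=F: state=CLOSED
  event#5 t=14ms outcome=F: state=OPEN
  event#6 t=16ms outcome=F: state=OPEN
  event#7 t=17ms outcome=S: state=OPEN
  event#8 t=20ms outcome=S: state=CLOSED
  event#9 t=23ms outcome=S: state=CLOSED
  event#10 t=26ms outcome=F: state=CLOSED
  event#11 t=29ms outcome=S: state=CLOSED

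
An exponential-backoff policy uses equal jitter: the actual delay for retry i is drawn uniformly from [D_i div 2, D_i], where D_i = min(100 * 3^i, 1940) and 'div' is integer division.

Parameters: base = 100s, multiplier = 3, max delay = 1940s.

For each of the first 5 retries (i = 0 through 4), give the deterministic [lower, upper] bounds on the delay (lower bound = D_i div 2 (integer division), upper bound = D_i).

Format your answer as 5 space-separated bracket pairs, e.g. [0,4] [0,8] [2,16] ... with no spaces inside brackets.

Answer: [50,100] [150,300] [450,900] [970,1940] [970,1940]

Derivation:
Computing bounds per retry:
  i=0: D_i=min(100*3^0,1940)=100, bounds=[50,100]
  i=1: D_i=min(100*3^1,1940)=300, bounds=[150,300]
  i=2: D_i=min(100*3^2,1940)=900, bounds=[450,900]
  i=3: D_i=min(100*3^3,1940)=1940, bounds=[970,1940]
  i=4: D_i=min(100*3^4,1940)=1940, bounds=[970,1940]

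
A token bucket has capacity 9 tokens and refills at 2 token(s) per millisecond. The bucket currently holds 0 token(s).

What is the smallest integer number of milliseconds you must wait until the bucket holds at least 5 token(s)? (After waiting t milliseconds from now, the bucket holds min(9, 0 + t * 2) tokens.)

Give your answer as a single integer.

Need 0 + t * 2 >= 5, so t >= 5/2.
Smallest integer t = ceil(5/2) = 3.

Answer: 3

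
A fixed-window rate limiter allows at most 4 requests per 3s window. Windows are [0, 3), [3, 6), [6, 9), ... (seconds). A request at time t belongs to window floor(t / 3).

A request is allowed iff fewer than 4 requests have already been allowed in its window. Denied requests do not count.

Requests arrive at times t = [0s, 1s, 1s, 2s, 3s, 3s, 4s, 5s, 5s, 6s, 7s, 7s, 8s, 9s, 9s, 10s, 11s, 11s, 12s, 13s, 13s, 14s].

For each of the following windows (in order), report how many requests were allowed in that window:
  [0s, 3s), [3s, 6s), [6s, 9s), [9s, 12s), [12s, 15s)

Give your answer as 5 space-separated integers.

Answer: 4 4 4 4 4

Derivation:
Processing requests:
  req#1 t=0s (window 0): ALLOW
  req#2 t=1s (window 0): ALLOW
  req#3 t=1s (window 0): ALLOW
  req#4 t=2s (window 0): ALLOW
  req#5 t=3s (window 1): ALLOW
  req#6 t=3s (window 1): ALLOW
  req#7 t=4s (window 1): ALLOW
  req#8 t=5s (window 1): ALLOW
  req#9 t=5s (window 1): DENY
  req#10 t=6s (window 2): ALLOW
  req#11 t=7s (window 2): ALLOW
  req#12 t=7s (window 2): ALLOW
  req#13 t=8s (window 2): ALLOW
  req#14 t=9s (window 3): ALLOW
  req#15 t=9s (window 3): ALLOW
  req#16 t=10s (window 3): ALLOW
  req#17 t=11s (window 3): ALLOW
  req#18 t=11s (window 3): DENY
  req#19 t=12s (window 4): ALLOW
  req#20 t=13s (window 4): ALLOW
  req#21 t=13s (window 4): ALLOW
  req#22 t=14s (window 4): ALLOW

Allowed counts by window: 4 4 4 4 4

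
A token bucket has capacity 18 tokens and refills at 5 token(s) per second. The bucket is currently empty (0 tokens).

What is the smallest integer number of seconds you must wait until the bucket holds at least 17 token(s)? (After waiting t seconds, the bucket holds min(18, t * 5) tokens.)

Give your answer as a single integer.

Need t * 5 >= 17, so t >= 17/5.
Smallest integer t = ceil(17/5) = 4.

Answer: 4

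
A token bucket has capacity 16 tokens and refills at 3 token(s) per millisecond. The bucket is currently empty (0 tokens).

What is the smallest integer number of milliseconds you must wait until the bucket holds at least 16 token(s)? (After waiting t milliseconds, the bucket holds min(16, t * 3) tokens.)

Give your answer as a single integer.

Need t * 3 >= 16, so t >= 16/3.
Smallest integer t = ceil(16/3) = 6.

Answer: 6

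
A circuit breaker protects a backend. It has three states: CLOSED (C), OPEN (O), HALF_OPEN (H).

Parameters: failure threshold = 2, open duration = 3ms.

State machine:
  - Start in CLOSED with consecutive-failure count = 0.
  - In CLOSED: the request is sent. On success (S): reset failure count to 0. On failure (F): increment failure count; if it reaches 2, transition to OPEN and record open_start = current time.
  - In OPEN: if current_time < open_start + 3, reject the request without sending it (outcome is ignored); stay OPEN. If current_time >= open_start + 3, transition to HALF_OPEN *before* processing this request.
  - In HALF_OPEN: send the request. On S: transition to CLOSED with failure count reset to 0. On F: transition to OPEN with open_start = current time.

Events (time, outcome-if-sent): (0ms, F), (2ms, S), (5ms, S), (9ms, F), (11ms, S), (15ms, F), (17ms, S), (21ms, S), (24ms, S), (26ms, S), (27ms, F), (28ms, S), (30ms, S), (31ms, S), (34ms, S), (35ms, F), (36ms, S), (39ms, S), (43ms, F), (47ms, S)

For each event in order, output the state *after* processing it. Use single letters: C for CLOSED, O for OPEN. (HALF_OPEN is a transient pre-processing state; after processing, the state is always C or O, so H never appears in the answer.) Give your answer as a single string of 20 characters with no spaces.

State after each event:
  event#1 t=0ms outcome=F: state=CLOSED
  event#2 t=2ms outcome=S: state=CLOSED
  event#3 t=5ms outcome=S: state=CLOSED
  event#4 t=9ms outcome=F: state=CLOSED
  event#5 t=11ms outcome=S: state=CLOSED
  event#6 t=15ms outcome=F: state=CLOSED
  event#7 t=17ms outcome=S: state=CLOSED
  event#8 t=21ms outcome=S: state=CLOSED
  event#9 t=24ms outcome=S: state=CLOSED
  event#10 t=26ms outcome=S: state=CLOSED
  event#11 t=27ms outcome=F: state=CLOSED
  event#12 t=28ms outcome=S: state=CLOSED
  event#13 t=30ms outcome=S: state=CLOSED
  event#14 t=31ms outcome=S: state=CLOSED
  event#15 t=34ms outcome=S: state=CLOSED
  event#16 t=35ms outcome=F: state=CLOSED
  event#17 t=36ms outcome=S: state=CLOSED
  event#18 t=39ms outcome=S: state=CLOSED
  event#19 t=43ms outcome=F: state=CLOSED
  event#20 t=47ms outcome=S: state=CLOSED

Answer: CCCCCCCCCCCCCCCCCCCC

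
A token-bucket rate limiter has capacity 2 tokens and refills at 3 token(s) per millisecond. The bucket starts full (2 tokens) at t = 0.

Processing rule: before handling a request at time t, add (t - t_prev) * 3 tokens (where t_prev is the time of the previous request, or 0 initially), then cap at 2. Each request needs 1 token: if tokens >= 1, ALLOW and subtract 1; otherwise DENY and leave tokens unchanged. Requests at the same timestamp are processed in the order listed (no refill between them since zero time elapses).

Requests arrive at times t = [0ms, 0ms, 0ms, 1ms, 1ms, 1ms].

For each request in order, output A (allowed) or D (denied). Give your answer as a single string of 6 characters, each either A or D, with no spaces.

Answer: AADAAD

Derivation:
Simulating step by step:
  req#1 t=0ms: ALLOW
  req#2 t=0ms: ALLOW
  req#3 t=0ms: DENY
  req#4 t=1ms: ALLOW
  req#5 t=1ms: ALLOW
  req#6 t=1ms: DENY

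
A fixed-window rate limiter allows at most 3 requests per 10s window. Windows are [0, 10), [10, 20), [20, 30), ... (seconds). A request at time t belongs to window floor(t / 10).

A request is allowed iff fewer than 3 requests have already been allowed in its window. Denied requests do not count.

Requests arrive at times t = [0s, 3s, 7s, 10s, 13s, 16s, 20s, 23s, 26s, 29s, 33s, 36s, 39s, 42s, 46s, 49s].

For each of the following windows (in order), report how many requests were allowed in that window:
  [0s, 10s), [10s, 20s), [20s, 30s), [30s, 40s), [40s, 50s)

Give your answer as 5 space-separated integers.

Answer: 3 3 3 3 3

Derivation:
Processing requests:
  req#1 t=0s (window 0): ALLOW
  req#2 t=3s (window 0): ALLOW
  req#3 t=7s (window 0): ALLOW
  req#4 t=10s (window 1): ALLOW
  req#5 t=13s (window 1): ALLOW
  req#6 t=16s (window 1): ALLOW
  req#7 t=20s (window 2): ALLOW
  req#8 t=23s (window 2): ALLOW
  req#9 t=26s (window 2): ALLOW
  req#10 t=29s (window 2): DENY
  req#11 t=33s (window 3): ALLOW
  req#12 t=36s (window 3): ALLOW
  req#13 t=39s (window 3): ALLOW
  req#14 t=42s (window 4): ALLOW
  req#15 t=46s (window 4): ALLOW
  req#16 t=49s (window 4): ALLOW

Allowed counts by window: 3 3 3 3 3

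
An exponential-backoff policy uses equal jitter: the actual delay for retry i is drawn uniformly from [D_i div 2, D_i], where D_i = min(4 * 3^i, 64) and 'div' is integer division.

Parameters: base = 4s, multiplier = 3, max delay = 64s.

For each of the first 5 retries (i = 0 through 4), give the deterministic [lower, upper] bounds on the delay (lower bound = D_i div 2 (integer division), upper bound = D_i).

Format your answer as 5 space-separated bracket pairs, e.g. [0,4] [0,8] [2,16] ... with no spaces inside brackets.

Answer: [2,4] [6,12] [18,36] [32,64] [32,64]

Derivation:
Computing bounds per retry:
  i=0: D_i=min(4*3^0,64)=4, bounds=[2,4]
  i=1: D_i=min(4*3^1,64)=12, bounds=[6,12]
  i=2: D_i=min(4*3^2,64)=36, bounds=[18,36]
  i=3: D_i=min(4*3^3,64)=64, bounds=[32,64]
  i=4: D_i=min(4*3^4,64)=64, bounds=[32,64]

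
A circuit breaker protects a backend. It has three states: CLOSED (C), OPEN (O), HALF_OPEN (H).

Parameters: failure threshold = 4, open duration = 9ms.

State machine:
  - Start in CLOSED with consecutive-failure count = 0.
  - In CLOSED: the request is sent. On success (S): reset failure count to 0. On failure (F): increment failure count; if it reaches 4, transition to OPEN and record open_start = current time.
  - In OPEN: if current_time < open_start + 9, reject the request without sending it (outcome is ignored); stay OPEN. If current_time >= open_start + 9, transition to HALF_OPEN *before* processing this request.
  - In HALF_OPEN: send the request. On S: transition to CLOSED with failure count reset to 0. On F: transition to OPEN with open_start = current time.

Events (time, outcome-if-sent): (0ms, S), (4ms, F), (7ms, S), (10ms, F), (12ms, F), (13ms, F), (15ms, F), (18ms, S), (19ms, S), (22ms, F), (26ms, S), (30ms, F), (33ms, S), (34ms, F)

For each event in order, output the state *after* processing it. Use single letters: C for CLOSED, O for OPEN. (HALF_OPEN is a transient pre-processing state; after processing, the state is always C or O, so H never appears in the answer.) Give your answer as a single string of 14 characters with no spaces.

State after each event:
  event#1 t=0ms outcome=S: state=CLOSED
  event#2 t=4ms outcome=F: state=CLOSED
  event#3 t=7ms outcome=S: state=CLOSED
  event#4 t=10ms outcome=F: state=CLOSED
  event#5 t=12ms outcome=F: state=CLOSED
  event#6 t=13ms outcome=F: state=CLOSED
  event#7 t=15ms outcome=F: state=OPEN
  event#8 t=18ms outcome=S: state=OPEN
  event#9 t=19ms outcome=S: state=OPEN
  event#10 t=22ms outcome=F: state=OPEN
  event#11 t=26ms outcome=S: state=CLOSED
  event#12 t=30ms outcome=F: state=CLOSED
  event#13 t=33ms outcome=S: state=CLOSED
  event#14 t=34ms outcome=F: state=CLOSED

Answer: CCCCCCOOOOCCCC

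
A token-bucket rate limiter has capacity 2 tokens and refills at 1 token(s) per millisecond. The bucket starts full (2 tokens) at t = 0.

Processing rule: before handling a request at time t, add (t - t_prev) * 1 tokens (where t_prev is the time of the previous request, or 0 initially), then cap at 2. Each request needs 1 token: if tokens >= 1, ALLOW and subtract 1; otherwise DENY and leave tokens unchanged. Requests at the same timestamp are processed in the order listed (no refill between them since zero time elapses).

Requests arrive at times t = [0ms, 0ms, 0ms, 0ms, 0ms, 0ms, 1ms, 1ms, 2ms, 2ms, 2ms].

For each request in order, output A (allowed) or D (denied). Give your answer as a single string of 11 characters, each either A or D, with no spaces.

Answer: AADDDDADADD

Derivation:
Simulating step by step:
  req#1 t=0ms: ALLOW
  req#2 t=0ms: ALLOW
  req#3 t=0ms: DENY
  req#4 t=0ms: DENY
  req#5 t=0ms: DENY
  req#6 t=0ms: DENY
  req#7 t=1ms: ALLOW
  req#8 t=1ms: DENY
  req#9 t=2ms: ALLOW
  req#10 t=2ms: DENY
  req#11 t=2ms: DENY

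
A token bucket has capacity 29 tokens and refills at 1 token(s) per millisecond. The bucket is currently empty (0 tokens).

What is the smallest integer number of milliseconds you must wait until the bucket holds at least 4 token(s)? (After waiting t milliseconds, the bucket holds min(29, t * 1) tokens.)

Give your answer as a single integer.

Answer: 4

Derivation:
Need t * 1 >= 4, so t >= 4/1.
Smallest integer t = ceil(4/1) = 4.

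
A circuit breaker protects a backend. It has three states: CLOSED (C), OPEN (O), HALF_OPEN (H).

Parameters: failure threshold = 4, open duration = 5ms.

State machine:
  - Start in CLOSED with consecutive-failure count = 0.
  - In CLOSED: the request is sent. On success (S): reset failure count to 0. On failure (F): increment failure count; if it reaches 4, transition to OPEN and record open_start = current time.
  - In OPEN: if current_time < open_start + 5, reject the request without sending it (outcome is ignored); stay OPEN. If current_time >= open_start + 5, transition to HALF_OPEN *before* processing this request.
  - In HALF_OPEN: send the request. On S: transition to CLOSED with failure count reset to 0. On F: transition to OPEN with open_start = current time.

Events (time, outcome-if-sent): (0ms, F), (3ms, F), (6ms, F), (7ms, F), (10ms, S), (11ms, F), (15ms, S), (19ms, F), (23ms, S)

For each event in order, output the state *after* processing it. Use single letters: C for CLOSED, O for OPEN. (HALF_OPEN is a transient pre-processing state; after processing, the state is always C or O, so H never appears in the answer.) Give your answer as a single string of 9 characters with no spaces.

Answer: CCCOOOCCC

Derivation:
State after each event:
  event#1 t=0ms outcome=F: state=CLOSED
  event#2 t=3ms outcome=F: state=CLOSED
  event#3 t=6ms outcome=F: state=CLOSED
  event#4 t=7ms outcome=F: state=OPEN
  event#5 t=10ms outcome=S: state=OPEN
  event#6 t=11ms outcome=F: state=OPEN
  event#7 t=15ms outcome=S: state=CLOSED
  event#8 t=19ms outcome=F: state=CLOSED
  event#9 t=23ms outcome=S: state=CLOSED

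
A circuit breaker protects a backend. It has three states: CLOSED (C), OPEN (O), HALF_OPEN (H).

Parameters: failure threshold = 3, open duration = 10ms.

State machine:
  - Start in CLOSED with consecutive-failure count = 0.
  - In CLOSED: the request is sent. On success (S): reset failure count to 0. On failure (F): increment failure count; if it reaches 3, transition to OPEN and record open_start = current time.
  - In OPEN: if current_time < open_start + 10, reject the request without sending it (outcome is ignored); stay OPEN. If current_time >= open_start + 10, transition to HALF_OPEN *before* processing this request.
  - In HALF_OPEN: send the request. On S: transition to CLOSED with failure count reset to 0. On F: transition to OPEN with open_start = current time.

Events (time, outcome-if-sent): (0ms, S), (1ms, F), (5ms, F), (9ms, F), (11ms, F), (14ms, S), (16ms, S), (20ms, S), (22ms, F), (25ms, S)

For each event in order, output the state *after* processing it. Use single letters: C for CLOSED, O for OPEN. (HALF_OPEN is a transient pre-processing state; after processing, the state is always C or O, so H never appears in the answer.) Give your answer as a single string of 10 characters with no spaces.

State after each event:
  event#1 t=0ms outcome=S: state=CLOSED
  event#2 t=1ms outcome=F: state=CLOSED
  event#3 t=5ms outcome=F: state=CLOSED
  event#4 t=9ms outcome=F: state=OPEN
  event#5 t=11ms outcome=F: state=OPEN
  event#6 t=14ms outcome=S: state=OPEN
  event#7 t=16ms outcome=S: state=OPEN
  event#8 t=20ms outcome=S: state=CLOSED
  event#9 t=22ms outcome=F: state=CLOSED
  event#10 t=25ms outcome=S: state=CLOSED

Answer: CCCOOOOCCC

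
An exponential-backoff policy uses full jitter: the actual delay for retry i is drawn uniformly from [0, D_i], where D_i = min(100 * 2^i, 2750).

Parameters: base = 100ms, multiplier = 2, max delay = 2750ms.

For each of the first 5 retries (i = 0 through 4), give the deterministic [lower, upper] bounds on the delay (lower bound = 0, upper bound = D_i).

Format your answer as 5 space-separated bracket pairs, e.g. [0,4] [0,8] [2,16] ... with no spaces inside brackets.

Computing bounds per retry:
  i=0: D_i=min(100*2^0,2750)=100, bounds=[0,100]
  i=1: D_i=min(100*2^1,2750)=200, bounds=[0,200]
  i=2: D_i=min(100*2^2,2750)=400, bounds=[0,400]
  i=3: D_i=min(100*2^3,2750)=800, bounds=[0,800]
  i=4: D_i=min(100*2^4,2750)=1600, bounds=[0,1600]

Answer: [0,100] [0,200] [0,400] [0,800] [0,1600]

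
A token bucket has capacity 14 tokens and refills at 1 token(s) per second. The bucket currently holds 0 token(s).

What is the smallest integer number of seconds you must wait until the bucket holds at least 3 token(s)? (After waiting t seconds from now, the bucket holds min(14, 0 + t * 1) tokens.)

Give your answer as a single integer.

Answer: 3

Derivation:
Need 0 + t * 1 >= 3, so t >= 3/1.
Smallest integer t = ceil(3/1) = 3.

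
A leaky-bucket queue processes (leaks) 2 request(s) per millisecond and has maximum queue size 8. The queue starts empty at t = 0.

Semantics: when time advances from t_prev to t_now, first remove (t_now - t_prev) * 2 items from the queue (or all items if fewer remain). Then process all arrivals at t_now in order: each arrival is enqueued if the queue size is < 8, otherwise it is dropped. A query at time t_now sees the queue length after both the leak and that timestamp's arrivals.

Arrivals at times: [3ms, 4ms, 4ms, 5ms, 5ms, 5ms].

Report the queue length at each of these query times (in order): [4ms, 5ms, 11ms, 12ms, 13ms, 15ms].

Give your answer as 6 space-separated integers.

Queue lengths at query times:
  query t=4ms: backlog = 2
  query t=5ms: backlog = 3
  query t=11ms: backlog = 0
  query t=12ms: backlog = 0
  query t=13ms: backlog = 0
  query t=15ms: backlog = 0

Answer: 2 3 0 0 0 0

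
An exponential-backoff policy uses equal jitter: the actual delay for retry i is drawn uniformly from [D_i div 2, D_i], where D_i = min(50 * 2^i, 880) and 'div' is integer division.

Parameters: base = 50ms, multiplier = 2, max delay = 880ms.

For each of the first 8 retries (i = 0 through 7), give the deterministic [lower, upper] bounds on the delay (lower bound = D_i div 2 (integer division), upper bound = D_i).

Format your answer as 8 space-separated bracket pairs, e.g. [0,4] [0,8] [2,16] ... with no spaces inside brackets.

Computing bounds per retry:
  i=0: D_i=min(50*2^0,880)=50, bounds=[25,50]
  i=1: D_i=min(50*2^1,880)=100, bounds=[50,100]
  i=2: D_i=min(50*2^2,880)=200, bounds=[100,200]
  i=3: D_i=min(50*2^3,880)=400, bounds=[200,400]
  i=4: D_i=min(50*2^4,880)=800, bounds=[400,800]
  i=5: D_i=min(50*2^5,880)=880, bounds=[440,880]
  i=6: D_i=min(50*2^6,880)=880, bounds=[440,880]
  i=7: D_i=min(50*2^7,880)=880, bounds=[440,880]

Answer: [25,50] [50,100] [100,200] [200,400] [400,800] [440,880] [440,880] [440,880]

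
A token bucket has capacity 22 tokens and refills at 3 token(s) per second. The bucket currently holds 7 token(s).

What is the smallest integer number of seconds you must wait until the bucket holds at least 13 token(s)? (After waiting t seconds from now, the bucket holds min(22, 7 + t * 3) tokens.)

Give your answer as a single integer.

Answer: 2

Derivation:
Need 7 + t * 3 >= 13, so t >= 6/3.
Smallest integer t = ceil(6/3) = 2.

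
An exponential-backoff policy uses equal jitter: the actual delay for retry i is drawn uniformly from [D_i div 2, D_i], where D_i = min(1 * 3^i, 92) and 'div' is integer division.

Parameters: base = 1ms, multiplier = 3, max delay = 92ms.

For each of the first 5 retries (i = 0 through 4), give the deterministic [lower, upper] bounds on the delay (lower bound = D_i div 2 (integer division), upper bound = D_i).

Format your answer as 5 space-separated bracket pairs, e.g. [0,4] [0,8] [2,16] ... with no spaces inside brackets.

Computing bounds per retry:
  i=0: D_i=min(1*3^0,92)=1, bounds=[0,1]
  i=1: D_i=min(1*3^1,92)=3, bounds=[1,3]
  i=2: D_i=min(1*3^2,92)=9, bounds=[4,9]
  i=3: D_i=min(1*3^3,92)=27, bounds=[13,27]
  i=4: D_i=min(1*3^4,92)=81, bounds=[40,81]

Answer: [0,1] [1,3] [4,9] [13,27] [40,81]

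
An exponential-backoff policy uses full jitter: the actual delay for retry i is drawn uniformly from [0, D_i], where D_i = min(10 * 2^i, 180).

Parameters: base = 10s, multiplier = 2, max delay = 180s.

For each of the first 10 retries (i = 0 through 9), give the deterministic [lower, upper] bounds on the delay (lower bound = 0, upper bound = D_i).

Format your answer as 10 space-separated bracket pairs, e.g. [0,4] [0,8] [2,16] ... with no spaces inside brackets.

Computing bounds per retry:
  i=0: D_i=min(10*2^0,180)=10, bounds=[0,10]
  i=1: D_i=min(10*2^1,180)=20, bounds=[0,20]
  i=2: D_i=min(10*2^2,180)=40, bounds=[0,40]
  i=3: D_i=min(10*2^3,180)=80, bounds=[0,80]
  i=4: D_i=min(10*2^4,180)=160, bounds=[0,160]
  i=5: D_i=min(10*2^5,180)=180, bounds=[0,180]
  i=6: D_i=min(10*2^6,180)=180, bounds=[0,180]
  i=7: D_i=min(10*2^7,180)=180, bounds=[0,180]
  i=8: D_i=min(10*2^8,180)=180, bounds=[0,180]
  i=9: D_i=min(10*2^9,180)=180, bounds=[0,180]

Answer: [0,10] [0,20] [0,40] [0,80] [0,160] [0,180] [0,180] [0,180] [0,180] [0,180]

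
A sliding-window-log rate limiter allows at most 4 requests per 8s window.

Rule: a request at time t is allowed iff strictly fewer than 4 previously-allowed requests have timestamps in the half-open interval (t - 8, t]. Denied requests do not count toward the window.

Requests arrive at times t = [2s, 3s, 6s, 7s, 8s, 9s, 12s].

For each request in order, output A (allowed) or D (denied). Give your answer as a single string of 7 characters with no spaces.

Answer: AAAADDA

Derivation:
Tracking allowed requests in the window:
  req#1 t=2s: ALLOW
  req#2 t=3s: ALLOW
  req#3 t=6s: ALLOW
  req#4 t=7s: ALLOW
  req#5 t=8s: DENY
  req#6 t=9s: DENY
  req#7 t=12s: ALLOW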